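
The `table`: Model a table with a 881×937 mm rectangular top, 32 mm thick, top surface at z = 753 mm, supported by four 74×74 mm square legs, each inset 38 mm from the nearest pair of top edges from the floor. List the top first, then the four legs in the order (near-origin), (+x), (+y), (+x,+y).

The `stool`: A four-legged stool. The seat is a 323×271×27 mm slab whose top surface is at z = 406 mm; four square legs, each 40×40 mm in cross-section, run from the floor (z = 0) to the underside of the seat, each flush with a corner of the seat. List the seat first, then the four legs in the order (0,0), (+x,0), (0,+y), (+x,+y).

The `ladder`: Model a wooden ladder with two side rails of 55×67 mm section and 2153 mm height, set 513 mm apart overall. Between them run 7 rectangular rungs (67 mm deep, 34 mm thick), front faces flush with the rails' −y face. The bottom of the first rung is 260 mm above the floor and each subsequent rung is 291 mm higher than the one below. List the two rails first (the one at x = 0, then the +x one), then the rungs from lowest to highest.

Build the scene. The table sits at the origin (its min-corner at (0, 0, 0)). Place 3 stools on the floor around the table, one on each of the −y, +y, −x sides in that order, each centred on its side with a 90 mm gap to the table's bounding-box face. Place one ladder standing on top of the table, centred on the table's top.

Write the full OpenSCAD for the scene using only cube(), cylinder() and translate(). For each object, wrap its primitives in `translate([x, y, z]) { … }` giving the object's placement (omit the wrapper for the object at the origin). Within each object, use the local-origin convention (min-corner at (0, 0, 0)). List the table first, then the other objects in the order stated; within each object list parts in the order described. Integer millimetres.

translate([0, 0, 721]) cube([881, 937, 32]);
translate([38, 38, 0]) cube([74, 74, 721]);
translate([769, 38, 0]) cube([74, 74, 721]);
translate([38, 825, 0]) cube([74, 74, 721]);
translate([769, 825, 0]) cube([74, 74, 721]);
translate([279, -361, 0]) {
  translate([0, 0, 379]) cube([323, 271, 27]);
  cube([40, 40, 379]);
  translate([283, 0, 0]) cube([40, 40, 379]);
  translate([0, 231, 0]) cube([40, 40, 379]);
  translate([283, 231, 0]) cube([40, 40, 379]);
}
translate([279, 1027, 0]) {
  translate([0, 0, 379]) cube([323, 271, 27]);
  cube([40, 40, 379]);
  translate([283, 0, 0]) cube([40, 40, 379]);
  translate([0, 231, 0]) cube([40, 40, 379]);
  translate([283, 231, 0]) cube([40, 40, 379]);
}
translate([-413, 333, 0]) {
  translate([0, 0, 379]) cube([323, 271, 27]);
  cube([40, 40, 379]);
  translate([283, 0, 0]) cube([40, 40, 379]);
  translate([0, 231, 0]) cube([40, 40, 379]);
  translate([283, 231, 0]) cube([40, 40, 379]);
}
translate([184, 435, 753]) {
  cube([55, 67, 2153]);
  translate([458, 0, 0]) cube([55, 67, 2153]);
  translate([55, 0, 260]) cube([403, 67, 34]);
  translate([55, 0, 551]) cube([403, 67, 34]);
  translate([55, 0, 842]) cube([403, 67, 34]);
  translate([55, 0, 1133]) cube([403, 67, 34]);
  translate([55, 0, 1424]) cube([403, 67, 34]);
  translate([55, 0, 1715]) cube([403, 67, 34]);
  translate([55, 0, 2006]) cube([403, 67, 34]);
}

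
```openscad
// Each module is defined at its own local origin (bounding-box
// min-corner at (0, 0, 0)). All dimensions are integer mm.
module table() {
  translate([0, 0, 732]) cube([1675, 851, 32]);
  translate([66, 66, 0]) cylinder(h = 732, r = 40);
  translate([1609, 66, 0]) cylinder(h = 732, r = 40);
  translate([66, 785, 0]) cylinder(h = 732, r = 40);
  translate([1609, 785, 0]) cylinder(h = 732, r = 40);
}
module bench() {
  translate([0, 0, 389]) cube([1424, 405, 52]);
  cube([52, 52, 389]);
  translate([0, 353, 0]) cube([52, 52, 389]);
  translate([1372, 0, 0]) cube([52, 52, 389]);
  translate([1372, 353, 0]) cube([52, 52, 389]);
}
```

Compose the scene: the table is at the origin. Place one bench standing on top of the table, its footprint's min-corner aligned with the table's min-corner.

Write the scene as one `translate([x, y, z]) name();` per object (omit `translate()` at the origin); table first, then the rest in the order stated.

table();
translate([0, 0, 764]) bench();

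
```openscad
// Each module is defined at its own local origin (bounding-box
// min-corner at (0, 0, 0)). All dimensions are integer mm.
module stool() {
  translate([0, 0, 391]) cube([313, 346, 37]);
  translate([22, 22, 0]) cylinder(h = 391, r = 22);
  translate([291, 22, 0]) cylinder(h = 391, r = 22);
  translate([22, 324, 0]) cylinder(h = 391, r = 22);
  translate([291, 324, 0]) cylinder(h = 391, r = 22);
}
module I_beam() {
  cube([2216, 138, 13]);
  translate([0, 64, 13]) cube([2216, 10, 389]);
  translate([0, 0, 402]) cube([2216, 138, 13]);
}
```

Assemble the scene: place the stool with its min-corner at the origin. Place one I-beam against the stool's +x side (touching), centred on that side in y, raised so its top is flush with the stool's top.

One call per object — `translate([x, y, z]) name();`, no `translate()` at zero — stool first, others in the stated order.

stool();
translate([313, 104, 13]) I_beam();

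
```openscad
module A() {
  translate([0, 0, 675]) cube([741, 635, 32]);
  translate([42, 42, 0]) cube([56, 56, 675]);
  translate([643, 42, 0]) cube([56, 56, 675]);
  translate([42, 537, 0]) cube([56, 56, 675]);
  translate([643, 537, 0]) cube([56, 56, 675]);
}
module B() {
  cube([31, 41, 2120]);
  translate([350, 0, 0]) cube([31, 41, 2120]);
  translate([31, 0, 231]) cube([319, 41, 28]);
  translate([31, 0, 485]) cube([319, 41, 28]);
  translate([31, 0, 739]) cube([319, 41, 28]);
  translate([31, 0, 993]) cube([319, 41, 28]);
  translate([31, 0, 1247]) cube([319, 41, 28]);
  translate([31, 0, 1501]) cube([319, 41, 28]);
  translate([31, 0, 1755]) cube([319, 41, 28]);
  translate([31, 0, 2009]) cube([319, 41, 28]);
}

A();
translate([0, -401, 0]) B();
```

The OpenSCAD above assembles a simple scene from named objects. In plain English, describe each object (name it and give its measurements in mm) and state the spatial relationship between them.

A is a table with a 741×635 mm rectangular top, 32 mm thick, top surface at z = 707 mm, supported by four 56×56 mm square legs, each inset 42 mm from the nearest pair of top edges, running from the floor.

B is a wooden ladder with two side rails of 31×41 mm section and 2120 mm height, set 381 mm apart overall. Between them run 8 rectangular rungs (41 mm deep, 28 mm thick), front faces flush with the rails' −y face. The bottom of the first rung is 231 mm above the floor and each subsequent rung is 254 mm higher than the one below.

The ladder is on the floor beside the table on its −y side.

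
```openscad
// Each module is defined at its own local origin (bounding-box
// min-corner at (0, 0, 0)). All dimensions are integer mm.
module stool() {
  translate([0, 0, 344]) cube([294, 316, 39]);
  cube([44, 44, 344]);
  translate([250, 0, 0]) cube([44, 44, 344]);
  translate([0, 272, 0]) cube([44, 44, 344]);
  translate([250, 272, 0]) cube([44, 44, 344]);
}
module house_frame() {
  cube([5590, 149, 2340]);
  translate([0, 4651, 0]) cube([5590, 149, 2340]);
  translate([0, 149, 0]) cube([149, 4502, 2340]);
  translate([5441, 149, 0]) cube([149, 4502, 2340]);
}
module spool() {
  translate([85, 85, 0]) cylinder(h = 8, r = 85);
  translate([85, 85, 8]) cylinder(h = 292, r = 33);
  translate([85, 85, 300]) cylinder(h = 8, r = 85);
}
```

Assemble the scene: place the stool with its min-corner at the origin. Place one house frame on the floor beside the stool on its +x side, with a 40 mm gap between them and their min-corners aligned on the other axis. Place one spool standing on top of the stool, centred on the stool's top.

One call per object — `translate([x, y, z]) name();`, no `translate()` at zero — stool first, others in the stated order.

stool();
translate([334, 0, 0]) house_frame();
translate([62, 73, 383]) spool();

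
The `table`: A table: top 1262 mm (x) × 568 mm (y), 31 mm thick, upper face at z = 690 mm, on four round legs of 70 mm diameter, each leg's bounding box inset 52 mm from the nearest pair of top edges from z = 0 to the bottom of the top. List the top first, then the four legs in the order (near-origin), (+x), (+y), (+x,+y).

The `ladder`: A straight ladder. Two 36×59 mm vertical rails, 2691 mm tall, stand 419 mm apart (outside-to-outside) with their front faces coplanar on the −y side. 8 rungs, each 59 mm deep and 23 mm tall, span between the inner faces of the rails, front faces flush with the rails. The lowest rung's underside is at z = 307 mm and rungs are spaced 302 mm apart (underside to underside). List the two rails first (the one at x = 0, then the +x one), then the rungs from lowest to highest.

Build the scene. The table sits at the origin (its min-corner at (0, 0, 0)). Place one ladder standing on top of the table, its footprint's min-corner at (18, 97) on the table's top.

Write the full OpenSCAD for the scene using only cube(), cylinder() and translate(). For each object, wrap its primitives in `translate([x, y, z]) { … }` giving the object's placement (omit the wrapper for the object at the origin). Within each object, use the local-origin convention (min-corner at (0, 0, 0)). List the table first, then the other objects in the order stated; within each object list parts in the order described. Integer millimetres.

translate([0, 0, 659]) cube([1262, 568, 31]);
translate([87, 87, 0]) cylinder(h = 659, r = 35);
translate([1175, 87, 0]) cylinder(h = 659, r = 35);
translate([87, 481, 0]) cylinder(h = 659, r = 35);
translate([1175, 481, 0]) cylinder(h = 659, r = 35);
translate([18, 97, 690]) {
  cube([36, 59, 2691]);
  translate([383, 0, 0]) cube([36, 59, 2691]);
  translate([36, 0, 307]) cube([347, 59, 23]);
  translate([36, 0, 609]) cube([347, 59, 23]);
  translate([36, 0, 911]) cube([347, 59, 23]);
  translate([36, 0, 1213]) cube([347, 59, 23]);
  translate([36, 0, 1515]) cube([347, 59, 23]);
  translate([36, 0, 1817]) cube([347, 59, 23]);
  translate([36, 0, 2119]) cube([347, 59, 23]);
  translate([36, 0, 2421]) cube([347, 59, 23]);
}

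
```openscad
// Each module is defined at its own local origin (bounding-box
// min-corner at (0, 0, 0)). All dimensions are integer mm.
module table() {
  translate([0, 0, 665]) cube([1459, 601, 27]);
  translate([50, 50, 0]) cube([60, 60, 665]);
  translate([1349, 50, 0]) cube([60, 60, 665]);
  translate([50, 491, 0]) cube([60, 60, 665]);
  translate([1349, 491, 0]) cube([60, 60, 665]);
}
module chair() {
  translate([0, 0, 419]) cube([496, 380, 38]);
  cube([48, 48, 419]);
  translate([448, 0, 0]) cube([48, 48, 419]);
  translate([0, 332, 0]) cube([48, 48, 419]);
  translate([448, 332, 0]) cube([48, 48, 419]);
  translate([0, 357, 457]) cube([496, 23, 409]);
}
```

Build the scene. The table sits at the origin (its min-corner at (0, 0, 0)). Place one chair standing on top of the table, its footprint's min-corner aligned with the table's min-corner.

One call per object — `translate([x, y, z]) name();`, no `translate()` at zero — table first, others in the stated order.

table();
translate([0, 0, 692]) chair();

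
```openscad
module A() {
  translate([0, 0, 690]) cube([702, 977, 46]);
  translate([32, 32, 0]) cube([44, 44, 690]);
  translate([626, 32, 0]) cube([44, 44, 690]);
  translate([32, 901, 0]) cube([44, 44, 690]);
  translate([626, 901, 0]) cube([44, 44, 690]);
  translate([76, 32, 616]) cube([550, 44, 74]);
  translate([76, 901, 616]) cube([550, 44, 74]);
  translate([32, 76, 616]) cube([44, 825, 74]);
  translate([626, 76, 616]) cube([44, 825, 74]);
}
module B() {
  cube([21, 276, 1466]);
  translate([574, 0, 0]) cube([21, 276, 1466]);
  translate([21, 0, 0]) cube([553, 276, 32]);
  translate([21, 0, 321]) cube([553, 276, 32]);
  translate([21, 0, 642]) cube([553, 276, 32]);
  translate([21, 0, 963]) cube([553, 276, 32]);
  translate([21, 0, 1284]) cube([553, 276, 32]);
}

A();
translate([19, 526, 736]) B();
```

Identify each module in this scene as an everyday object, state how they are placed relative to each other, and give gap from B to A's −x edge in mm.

The bookshelf's min-x is at 19; the table's min-x is 0; gap = 19 mm.

A is a table. B is a bookshelf. The bookshelf is on top of the table. The gap from the bookshelf to the table's −x edge is 19 mm.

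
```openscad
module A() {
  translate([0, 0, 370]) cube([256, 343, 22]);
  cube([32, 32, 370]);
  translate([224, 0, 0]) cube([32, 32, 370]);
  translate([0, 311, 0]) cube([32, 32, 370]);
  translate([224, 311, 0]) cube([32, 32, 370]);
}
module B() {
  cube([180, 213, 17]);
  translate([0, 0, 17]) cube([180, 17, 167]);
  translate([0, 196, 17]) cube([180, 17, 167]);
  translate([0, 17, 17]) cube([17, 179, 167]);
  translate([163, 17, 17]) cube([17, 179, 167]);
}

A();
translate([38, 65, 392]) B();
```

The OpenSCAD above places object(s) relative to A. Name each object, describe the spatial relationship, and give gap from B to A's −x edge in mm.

The open box's min-x is at 38; the stool's min-x is 0; gap = 38 mm.

A is a stool. B is an open box. The open box is on top of the stool, centred. The gap from the open box to the stool's −x edge is 38 mm.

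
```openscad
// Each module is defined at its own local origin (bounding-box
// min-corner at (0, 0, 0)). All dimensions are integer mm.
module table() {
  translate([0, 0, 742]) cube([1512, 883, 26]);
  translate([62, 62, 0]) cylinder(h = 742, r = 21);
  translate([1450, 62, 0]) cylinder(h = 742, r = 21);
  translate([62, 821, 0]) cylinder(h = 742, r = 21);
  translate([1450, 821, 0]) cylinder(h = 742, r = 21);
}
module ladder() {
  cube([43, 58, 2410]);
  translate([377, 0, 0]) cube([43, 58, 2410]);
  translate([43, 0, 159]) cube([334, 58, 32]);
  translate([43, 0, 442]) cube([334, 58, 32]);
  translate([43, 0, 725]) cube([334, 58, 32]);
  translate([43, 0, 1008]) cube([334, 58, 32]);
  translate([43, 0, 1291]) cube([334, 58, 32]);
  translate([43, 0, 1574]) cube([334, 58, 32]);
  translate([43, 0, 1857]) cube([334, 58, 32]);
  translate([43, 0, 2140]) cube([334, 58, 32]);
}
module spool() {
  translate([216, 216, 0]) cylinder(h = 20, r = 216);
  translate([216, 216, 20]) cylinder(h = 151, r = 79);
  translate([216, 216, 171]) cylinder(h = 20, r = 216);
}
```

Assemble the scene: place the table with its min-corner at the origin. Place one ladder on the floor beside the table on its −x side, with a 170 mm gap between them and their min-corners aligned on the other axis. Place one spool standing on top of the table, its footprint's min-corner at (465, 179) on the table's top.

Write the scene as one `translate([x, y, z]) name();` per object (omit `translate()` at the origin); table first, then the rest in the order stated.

table();
translate([-590, 0, 0]) ladder();
translate([465, 179, 768]) spool();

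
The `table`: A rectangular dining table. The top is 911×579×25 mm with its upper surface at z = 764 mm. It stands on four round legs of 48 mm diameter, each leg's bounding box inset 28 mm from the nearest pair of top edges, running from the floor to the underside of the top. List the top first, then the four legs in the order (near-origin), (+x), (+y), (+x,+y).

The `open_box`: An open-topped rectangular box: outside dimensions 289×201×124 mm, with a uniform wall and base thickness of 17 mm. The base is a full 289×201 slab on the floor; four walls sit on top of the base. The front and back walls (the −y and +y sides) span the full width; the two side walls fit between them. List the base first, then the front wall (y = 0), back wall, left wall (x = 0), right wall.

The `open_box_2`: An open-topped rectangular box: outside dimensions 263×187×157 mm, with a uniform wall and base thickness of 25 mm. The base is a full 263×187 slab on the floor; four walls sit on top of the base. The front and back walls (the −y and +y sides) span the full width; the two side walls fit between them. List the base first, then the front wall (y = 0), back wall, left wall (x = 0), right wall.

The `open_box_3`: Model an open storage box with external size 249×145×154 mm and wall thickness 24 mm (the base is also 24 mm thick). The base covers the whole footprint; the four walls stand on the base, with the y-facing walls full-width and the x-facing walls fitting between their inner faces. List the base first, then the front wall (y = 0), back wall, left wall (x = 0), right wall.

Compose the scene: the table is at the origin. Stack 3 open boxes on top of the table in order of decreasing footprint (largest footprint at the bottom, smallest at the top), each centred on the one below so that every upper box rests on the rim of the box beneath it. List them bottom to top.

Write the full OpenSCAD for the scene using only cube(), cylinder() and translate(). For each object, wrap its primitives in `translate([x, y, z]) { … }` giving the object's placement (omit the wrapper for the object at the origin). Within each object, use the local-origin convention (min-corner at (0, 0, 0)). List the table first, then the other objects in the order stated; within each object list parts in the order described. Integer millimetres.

translate([0, 0, 739]) cube([911, 579, 25]);
translate([52, 52, 0]) cylinder(h = 739, r = 24);
translate([859, 52, 0]) cylinder(h = 739, r = 24);
translate([52, 527, 0]) cylinder(h = 739, r = 24);
translate([859, 527, 0]) cylinder(h = 739, r = 24);
translate([311, 189, 764]) {
  cube([289, 201, 17]);
  translate([0, 0, 17]) cube([289, 17, 107]);
  translate([0, 184, 17]) cube([289, 17, 107]);
  translate([0, 17, 17]) cube([17, 167, 107]);
  translate([272, 17, 17]) cube([17, 167, 107]);
}
translate([324, 196, 888]) {
  cube([263, 187, 25]);
  translate([0, 0, 25]) cube([263, 25, 132]);
  translate([0, 162, 25]) cube([263, 25, 132]);
  translate([0, 25, 25]) cube([25, 137, 132]);
  translate([238, 25, 25]) cube([25, 137, 132]);
}
translate([331, 217, 1045]) {
  cube([249, 145, 24]);
  translate([0, 0, 24]) cube([249, 24, 130]);
  translate([0, 121, 24]) cube([249, 24, 130]);
  translate([0, 24, 24]) cube([24, 97, 130]);
  translate([225, 24, 24]) cube([24, 97, 130]);
}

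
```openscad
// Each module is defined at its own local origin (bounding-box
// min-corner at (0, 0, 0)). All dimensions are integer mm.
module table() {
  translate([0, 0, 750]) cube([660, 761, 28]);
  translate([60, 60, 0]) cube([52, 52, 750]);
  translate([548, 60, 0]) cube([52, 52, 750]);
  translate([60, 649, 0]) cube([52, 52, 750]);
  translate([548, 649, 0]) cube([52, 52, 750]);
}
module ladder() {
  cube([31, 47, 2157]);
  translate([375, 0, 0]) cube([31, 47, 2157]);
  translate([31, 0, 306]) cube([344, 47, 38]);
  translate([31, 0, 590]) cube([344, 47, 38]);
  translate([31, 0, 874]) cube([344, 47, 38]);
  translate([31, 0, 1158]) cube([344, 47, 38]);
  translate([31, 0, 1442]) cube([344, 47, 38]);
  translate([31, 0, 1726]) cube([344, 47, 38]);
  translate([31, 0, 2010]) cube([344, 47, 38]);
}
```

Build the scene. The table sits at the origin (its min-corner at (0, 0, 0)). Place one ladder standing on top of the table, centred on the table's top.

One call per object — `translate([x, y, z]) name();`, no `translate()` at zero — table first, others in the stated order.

table();
translate([127, 357, 778]) ladder();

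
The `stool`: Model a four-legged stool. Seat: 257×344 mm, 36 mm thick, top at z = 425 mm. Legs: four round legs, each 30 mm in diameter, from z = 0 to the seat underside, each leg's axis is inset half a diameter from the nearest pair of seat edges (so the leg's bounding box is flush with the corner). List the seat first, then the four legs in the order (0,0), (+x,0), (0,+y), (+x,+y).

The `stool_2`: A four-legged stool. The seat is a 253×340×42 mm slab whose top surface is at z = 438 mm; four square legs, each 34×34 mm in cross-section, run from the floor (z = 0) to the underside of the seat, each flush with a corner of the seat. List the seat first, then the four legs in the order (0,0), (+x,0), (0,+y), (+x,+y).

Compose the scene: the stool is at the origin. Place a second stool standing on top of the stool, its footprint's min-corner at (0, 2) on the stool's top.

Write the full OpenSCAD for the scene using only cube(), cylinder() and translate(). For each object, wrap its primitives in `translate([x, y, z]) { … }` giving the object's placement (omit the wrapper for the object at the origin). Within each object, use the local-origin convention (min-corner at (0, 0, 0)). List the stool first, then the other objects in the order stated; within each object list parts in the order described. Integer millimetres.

translate([0, 0, 389]) cube([257, 344, 36]);
translate([15, 15, 0]) cylinder(h = 389, r = 15);
translate([242, 15, 0]) cylinder(h = 389, r = 15);
translate([15, 329, 0]) cylinder(h = 389, r = 15);
translate([242, 329, 0]) cylinder(h = 389, r = 15);
translate([0, 2, 425]) {
  translate([0, 0, 396]) cube([253, 340, 42]);
  cube([34, 34, 396]);
  translate([219, 0, 0]) cube([34, 34, 396]);
  translate([0, 306, 0]) cube([34, 34, 396]);
  translate([219, 306, 0]) cube([34, 34, 396]);
}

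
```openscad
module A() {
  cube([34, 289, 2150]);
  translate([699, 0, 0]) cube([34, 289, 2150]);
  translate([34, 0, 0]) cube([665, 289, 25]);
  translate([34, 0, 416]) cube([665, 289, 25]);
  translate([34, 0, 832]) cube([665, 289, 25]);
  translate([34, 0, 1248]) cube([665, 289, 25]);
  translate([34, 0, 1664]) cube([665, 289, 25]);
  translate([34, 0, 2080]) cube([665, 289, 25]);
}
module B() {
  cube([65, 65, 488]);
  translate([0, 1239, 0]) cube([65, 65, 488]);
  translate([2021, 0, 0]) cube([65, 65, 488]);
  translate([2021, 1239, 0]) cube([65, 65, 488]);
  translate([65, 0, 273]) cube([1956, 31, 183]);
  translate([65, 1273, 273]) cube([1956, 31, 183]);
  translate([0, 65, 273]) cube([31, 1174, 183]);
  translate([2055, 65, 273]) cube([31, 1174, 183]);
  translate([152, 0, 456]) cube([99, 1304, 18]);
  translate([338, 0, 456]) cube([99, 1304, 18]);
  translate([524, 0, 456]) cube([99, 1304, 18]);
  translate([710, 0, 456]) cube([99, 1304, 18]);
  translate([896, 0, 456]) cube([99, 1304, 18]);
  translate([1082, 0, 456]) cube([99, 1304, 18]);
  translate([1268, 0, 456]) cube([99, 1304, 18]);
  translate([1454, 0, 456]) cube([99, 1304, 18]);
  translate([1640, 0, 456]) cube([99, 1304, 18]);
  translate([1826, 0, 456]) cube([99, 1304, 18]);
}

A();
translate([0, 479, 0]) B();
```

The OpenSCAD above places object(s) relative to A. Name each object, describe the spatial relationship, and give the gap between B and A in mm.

The bed frame's nearest face is 190 mm from the bookshelf's +y face.

A is a bookshelf. B is a bed frame. The bed frame is on the floor beside the bookshelf on its +y side. The gap between the bed frame and the bookshelf is 190 mm.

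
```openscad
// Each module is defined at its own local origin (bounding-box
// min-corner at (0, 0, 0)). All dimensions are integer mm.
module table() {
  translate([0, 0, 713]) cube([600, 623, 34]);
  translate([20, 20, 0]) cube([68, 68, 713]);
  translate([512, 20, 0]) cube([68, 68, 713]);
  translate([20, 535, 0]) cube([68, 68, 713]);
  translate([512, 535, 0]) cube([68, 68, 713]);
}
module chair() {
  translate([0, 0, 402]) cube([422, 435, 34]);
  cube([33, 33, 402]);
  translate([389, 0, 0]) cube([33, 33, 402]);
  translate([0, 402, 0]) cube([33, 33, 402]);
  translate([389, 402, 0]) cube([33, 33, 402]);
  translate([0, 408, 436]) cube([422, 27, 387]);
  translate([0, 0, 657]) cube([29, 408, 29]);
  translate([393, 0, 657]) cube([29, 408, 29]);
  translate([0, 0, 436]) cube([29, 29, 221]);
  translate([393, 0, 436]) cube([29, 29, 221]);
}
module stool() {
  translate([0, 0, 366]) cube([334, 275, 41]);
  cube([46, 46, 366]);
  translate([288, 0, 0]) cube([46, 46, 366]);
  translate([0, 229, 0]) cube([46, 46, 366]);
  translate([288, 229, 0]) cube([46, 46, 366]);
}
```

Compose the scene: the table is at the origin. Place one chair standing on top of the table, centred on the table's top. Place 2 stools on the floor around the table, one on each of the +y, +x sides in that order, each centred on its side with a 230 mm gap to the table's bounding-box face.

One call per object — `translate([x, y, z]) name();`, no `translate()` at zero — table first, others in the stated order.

table();
translate([89, 94, 747]) chair();
translate([133, 853, 0]) stool();
translate([830, 174, 0]) stool();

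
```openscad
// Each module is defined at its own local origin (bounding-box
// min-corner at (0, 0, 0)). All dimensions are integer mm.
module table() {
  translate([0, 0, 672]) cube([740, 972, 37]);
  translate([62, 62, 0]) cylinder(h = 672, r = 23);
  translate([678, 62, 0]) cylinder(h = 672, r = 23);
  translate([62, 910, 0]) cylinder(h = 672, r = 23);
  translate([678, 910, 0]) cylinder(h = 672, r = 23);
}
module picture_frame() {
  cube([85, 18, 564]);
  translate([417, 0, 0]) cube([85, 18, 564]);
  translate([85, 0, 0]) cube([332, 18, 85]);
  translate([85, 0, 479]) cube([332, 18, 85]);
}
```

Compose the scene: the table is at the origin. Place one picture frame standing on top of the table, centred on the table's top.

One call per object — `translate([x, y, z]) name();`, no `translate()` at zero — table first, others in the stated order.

table();
translate([119, 477, 709]) picture_frame();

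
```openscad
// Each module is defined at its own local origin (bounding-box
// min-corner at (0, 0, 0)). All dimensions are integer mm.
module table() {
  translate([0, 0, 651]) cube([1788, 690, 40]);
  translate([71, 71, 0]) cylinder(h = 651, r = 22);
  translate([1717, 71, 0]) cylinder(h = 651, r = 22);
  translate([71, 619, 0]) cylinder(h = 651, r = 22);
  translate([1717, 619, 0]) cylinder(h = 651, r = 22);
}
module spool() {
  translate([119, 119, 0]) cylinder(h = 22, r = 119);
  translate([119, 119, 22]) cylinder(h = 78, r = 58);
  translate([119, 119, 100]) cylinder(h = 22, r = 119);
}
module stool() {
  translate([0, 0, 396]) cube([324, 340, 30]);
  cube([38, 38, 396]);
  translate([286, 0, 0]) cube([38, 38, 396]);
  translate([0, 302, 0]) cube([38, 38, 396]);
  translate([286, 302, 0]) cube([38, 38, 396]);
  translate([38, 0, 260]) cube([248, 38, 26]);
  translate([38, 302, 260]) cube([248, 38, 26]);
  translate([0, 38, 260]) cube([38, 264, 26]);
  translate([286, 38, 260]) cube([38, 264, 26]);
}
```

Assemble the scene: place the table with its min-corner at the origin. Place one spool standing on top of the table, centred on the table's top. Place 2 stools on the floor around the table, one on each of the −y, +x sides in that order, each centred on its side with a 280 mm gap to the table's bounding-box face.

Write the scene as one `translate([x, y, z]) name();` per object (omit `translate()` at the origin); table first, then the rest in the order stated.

table();
translate([775, 226, 691]) spool();
translate([732, -620, 0]) stool();
translate([2068, 175, 0]) stool();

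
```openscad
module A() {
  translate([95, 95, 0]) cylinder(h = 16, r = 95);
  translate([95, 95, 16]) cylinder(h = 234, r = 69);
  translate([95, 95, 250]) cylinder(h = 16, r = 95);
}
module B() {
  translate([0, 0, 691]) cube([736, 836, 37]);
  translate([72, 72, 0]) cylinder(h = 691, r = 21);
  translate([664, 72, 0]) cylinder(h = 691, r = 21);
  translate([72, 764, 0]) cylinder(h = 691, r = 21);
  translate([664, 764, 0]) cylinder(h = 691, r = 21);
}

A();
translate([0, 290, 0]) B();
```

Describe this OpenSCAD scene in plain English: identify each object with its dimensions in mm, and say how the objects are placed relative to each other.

A is a spool: two coaxial disc flanges of radius 95 mm and thickness 16 mm, joined by a core cylinder of radius 69 mm and height 234 mm. The lower flange rests on z = 0 and the three cylinders share a vertical axis.

B is a rectangular dining table. The top is 736×836×37 mm with its upper surface at z = 728 mm. It stands on four round legs of 42 mm diameter, each leg's bounding box inset 51 mm from the nearest pair of top edges, running from the floor to the underside of the top.

The table is on the floor beside the spool on its +y side.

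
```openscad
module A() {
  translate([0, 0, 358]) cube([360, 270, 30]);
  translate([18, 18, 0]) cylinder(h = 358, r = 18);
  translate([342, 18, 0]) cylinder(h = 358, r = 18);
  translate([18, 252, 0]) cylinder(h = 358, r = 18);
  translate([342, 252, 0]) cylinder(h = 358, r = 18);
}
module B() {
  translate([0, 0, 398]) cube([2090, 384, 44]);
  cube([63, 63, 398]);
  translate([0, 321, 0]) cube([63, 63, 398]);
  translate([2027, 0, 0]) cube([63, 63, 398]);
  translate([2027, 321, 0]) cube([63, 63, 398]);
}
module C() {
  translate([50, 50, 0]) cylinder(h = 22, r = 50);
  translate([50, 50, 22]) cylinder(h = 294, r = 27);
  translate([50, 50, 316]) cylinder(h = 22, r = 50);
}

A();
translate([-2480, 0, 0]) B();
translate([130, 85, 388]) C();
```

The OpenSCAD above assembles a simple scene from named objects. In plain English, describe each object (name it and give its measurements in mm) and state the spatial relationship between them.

A is a four-legged stool. The seat is 360×270 mm, 30 mm thick, top at z = 388 mm. It stands on four round legs, each 36 mm in diameter, from z = 0 to the seat underside, each leg's axis is inset half a diameter from the nearest pair of seat edges (so the leg's bounding box is flush with the corner).

B is a bench: a 2090×384 mm seat slab, 44 mm thick, top at z = 442 mm, on four 63×63 mm square legs flush with the seat corners and standing on z = 0.

C is a spool: two coaxial disc flanges of radius 50 mm and thickness 22 mm, joined by a core cylinder of radius 27 mm and height 294 mm. The lower flange rests on z = 0 and the three cylinders share a vertical axis.

The bench is on the floor beside the stool on its −x side. The spool is on top of the stool, centred.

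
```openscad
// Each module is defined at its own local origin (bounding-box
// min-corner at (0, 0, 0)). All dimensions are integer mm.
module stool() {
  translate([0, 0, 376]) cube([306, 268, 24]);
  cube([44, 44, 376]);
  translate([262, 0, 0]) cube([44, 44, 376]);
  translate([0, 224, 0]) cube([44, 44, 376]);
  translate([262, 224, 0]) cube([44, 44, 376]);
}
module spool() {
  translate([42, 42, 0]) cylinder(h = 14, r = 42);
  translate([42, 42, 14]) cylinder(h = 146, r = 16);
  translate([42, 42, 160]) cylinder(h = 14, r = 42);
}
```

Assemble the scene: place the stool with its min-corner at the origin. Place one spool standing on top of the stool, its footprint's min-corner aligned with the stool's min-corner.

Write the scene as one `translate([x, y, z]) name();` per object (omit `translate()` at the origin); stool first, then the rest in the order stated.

stool();
translate([0, 0, 400]) spool();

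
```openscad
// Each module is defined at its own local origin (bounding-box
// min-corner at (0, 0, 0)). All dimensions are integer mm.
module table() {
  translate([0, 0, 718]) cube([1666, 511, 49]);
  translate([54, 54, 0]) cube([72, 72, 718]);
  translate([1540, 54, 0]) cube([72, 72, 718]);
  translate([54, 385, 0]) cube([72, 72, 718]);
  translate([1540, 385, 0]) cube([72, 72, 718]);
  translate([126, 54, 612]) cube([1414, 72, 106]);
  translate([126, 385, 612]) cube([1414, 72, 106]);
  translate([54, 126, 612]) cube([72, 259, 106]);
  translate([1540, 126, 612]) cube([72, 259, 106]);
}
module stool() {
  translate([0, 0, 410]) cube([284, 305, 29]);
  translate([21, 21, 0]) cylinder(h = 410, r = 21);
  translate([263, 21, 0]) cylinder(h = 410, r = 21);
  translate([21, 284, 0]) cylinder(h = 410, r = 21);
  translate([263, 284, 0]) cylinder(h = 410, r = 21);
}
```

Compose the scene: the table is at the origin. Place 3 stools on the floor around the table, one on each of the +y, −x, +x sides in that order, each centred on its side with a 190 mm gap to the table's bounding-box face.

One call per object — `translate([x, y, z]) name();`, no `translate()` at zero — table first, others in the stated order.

table();
translate([691, 701, 0]) stool();
translate([-474, 103, 0]) stool();
translate([1856, 103, 0]) stool();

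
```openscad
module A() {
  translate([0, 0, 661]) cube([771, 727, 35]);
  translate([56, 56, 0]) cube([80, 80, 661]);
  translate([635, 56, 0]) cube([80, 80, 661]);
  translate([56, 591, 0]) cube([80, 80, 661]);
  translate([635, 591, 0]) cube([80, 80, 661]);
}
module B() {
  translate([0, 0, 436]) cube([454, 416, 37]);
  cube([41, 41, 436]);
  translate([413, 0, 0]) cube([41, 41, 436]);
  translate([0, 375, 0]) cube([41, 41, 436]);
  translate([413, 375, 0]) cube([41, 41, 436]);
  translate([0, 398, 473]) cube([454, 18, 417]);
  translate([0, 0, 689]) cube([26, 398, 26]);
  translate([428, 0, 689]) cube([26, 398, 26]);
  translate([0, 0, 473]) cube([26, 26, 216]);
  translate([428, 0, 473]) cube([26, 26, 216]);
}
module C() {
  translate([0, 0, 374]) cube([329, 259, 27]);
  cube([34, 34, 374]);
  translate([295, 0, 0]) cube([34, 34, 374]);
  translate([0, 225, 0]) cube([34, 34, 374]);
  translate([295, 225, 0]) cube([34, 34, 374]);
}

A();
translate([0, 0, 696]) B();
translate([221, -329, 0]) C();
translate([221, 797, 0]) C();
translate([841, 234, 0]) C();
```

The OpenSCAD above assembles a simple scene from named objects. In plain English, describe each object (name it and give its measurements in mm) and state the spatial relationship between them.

A is a rectangular dining table. The top is 771×727×35 mm with its upper surface at z = 696 mm. It stands on four 80×80 mm square legs, each inset 56 mm from the nearest pair of top edges, running from the floor to the underside of the top.

B is a chair: 454×416 mm seat, 37 mm thick, top at z = 473 mm, on four 41 mm square corner legs flush with the seat edges. A 18 mm thick backrest slab spans the full seat width, extending 417 mm above the seat top, its back face flush with the seat's +y edge. Two armrests of 26×26 mm section run along each side from the seat's front edge to the front of the backrest, top faces 242 mm above the seat top and outer faces flush with the seat's x-edges; a 26×26 mm post under the front of each armrest stands on the seat at the front corner.

C is a four-legged stool. The seat is a 329×259×27 mm slab whose top surface is at z = 401 mm; four square legs, each 34×34 mm in cross-section, run from the floor (z = 0) to the underside of the seat, each flush with a corner of the seat.

The chair is on top of the table. Three stools sit around the table at the −y, +y, +x sides.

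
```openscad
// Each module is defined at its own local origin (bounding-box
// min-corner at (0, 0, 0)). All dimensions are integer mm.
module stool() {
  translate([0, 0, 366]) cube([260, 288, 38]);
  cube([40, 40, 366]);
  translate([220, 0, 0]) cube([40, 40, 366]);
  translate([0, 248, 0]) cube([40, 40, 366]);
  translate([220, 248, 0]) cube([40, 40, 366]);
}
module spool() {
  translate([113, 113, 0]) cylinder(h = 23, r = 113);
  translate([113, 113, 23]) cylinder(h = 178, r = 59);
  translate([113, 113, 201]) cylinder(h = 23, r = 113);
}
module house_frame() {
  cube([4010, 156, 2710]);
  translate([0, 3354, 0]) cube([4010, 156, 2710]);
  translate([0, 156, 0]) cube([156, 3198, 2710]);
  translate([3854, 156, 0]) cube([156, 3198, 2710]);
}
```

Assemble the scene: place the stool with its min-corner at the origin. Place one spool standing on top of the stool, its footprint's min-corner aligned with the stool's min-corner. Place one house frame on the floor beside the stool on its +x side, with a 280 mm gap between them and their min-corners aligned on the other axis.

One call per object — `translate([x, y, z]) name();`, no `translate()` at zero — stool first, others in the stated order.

stool();
translate([0, 0, 404]) spool();
translate([540, 0, 0]) house_frame();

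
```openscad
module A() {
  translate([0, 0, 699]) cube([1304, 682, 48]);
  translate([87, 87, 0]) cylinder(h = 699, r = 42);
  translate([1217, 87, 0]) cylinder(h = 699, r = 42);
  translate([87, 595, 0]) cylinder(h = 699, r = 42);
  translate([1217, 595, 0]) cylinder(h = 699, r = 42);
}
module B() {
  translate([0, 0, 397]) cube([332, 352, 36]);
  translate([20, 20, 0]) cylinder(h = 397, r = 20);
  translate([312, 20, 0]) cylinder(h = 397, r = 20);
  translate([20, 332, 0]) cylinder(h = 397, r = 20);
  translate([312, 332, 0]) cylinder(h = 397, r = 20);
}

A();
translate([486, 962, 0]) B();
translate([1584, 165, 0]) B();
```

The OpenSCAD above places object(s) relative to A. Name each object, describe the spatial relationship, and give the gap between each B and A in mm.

A is a table. B is a stool. Two stools sit around the table at the +y, +x sides. The gap between each stool and the table is 280 mm.

Each stool's nearest face is 280 mm from the table's bounding box.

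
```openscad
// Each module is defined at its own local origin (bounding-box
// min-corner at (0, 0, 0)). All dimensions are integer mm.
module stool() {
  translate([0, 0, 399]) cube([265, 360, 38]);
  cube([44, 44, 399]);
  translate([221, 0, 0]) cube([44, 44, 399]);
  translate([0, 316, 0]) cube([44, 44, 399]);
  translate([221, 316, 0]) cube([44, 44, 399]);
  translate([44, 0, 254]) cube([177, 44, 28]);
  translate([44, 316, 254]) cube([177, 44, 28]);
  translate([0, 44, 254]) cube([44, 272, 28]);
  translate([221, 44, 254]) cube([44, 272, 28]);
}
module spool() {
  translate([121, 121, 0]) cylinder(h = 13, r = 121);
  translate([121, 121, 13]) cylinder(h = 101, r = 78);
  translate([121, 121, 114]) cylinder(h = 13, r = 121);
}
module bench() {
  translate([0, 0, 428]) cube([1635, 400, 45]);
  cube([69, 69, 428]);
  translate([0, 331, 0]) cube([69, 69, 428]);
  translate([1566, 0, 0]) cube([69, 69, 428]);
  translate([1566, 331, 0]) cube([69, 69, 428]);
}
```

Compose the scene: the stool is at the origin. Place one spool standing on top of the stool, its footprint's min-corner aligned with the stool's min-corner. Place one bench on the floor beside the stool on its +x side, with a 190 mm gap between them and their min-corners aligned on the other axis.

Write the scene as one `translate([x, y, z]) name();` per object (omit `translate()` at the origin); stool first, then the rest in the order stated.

stool();
translate([0, 0, 437]) spool();
translate([455, 0, 0]) bench();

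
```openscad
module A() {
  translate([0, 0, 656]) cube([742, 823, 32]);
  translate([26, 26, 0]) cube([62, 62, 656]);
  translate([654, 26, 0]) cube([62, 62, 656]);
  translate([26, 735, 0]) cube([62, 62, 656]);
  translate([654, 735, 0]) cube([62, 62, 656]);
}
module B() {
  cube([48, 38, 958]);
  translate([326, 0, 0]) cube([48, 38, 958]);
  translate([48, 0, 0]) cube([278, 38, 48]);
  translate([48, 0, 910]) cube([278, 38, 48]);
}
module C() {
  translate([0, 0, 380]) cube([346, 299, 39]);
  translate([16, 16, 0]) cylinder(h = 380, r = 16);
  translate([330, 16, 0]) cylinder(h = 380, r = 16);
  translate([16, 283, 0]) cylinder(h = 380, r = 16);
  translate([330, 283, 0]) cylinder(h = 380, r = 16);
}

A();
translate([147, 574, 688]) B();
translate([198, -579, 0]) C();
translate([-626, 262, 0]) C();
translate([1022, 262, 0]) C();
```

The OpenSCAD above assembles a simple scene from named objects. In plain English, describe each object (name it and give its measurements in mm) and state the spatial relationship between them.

A is a table with a 742×823 mm rectangular top, 32 mm thick, top surface at z = 688 mm, supported by four 62×62 mm square legs, each inset 26 mm from the nearest pair of top edges, running from the floor.

B is a picture frame with a 278×862 mm rectangular opening (x by z) and a uniform 48 mm border on every side. Frame depth is 38 mm along y. It is built from two vertical stiles running the full outside height and two horizontal rails spanning the gap between the stiles.

C is a four-legged stool. The seat is a 346×299×39 mm slab whose top surface is at z = 419 mm; four round legs, each 32 mm in diameter, run from the floor (z = 0) to the underside of the seat, each leg's axis is inset half a diameter from the nearest pair of seat edges (so the leg's bounding box is flush with the corner).

The picture frame is on top of the table. Three stools sit around the table at the −y, −x, +x sides.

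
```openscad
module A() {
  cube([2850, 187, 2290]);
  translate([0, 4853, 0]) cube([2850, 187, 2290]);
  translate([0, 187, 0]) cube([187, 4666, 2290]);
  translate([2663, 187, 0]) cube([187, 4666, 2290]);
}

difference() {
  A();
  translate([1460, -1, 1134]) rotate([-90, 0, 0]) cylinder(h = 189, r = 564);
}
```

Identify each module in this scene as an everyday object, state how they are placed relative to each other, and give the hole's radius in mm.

A is a house frame. The house frame has a circular hole through its front wall. The hole's radius is 564 mm.

The subtracted cylinder has r = 564 mm.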